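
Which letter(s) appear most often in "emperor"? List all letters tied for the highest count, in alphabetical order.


Word: "emperor"
Letter counts:
  'e': 2
  'm': 1
  'o': 1
  'p': 1
  'r': 2
Maximum count = 2
Most frequent = 'e', 'r' (2 times each)


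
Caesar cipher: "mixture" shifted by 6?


Word: "mixture"
Shift: 6
Each letter → (letter + shift) mod 26:
  'm' (12) + 6 = 18 → 's'
  'i' (8) + 6 = 14 → 'o'
  'x' (23) + 6 = 3 → 'd'
  't' (19) + 6 = 25 → 'z'
  'u' (20) + 6 = 0 → 'a'
  'r' (17) + 6 = 23 → 'x'
  'e' (4) + 6 = 10 → 'k'
Result = "sodzaxk"


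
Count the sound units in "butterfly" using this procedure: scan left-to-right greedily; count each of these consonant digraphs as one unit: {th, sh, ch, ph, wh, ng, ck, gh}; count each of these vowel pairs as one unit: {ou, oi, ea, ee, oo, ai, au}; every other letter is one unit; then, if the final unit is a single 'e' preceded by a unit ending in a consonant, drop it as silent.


Word: "butterfly" (9 letters)
Left-to-right scan:
  1. 'b' (letter)
  2. 'u' (letter)
  3. 't' (letter)
  4. 't' (letter)
  5. 'e' (letter)
  6. 'r' (letter)
  7. 'f' (letter)
  8. 'l' (letter)
  9. 'y' (letter)
Units from scan: 9
Sound units = 9 units


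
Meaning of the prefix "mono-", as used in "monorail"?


Prefix: mono-
As in: monorail -> mono- + rail
Meaning = one


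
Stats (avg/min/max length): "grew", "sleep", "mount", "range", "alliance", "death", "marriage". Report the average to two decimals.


Lengths: "grew"=4, "sleep"=5, "mount"=5, "range"=5, "alliance"=8, "death"=5, "marriage"=8
Sum = 40, Count = 7
Average = 40/7 = 5.71
= avg=5.71, min=4, max=8


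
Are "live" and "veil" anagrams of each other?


Word 1: "live" → sorted: eilv
Word 2: "veil" → sorted: eilv
Same letters? eilv == eilv
Anagram = Yes


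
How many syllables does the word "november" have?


Word: "november"
Syllable breakdown: no-vem-ber
Counting: 3 parts
= 3 syllables


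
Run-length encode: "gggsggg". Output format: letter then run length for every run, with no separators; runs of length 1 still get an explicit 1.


String: "gggsggg"
Scanning for consecutive runs:
  'g' x 3
  's' x 1
  'g' x 3
RLE = "g3s1g3"


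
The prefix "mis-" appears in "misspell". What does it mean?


Prefix: mis-
Example: misspell = mis- + spell
Meaning = wrongly


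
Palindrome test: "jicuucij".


Word: "jicuucij"
Reversed: "jicuucij"
Forward == Backward? jicuucij == jicuucij
Palindrome = Yes


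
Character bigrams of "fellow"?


Word: "fellow" (length 6)
Number of bigrams = 6 - 2 + 1 = 5
  Position 0: "fe"
  Position 1: "el"
  Position 2: "ll"
  Position 3: "lo"
  Position 4: "ow"
Bigrams = "fe", "el", "ll", "lo", "ow"


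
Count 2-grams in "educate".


Word: "educate" (length 7)
Number of 2-grams = length - 2 + 1 = 7 - 2 + 1
= 6


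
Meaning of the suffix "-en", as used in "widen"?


Suffix: -en
As in: widen -> wide + -en, with a spelling change
Meaning = to make / become


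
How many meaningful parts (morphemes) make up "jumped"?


Word: "jumped"
Morphemes: jump / -ed
Each morpheme carries meaning
= 2 morphemes


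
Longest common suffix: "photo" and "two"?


Word 1: "photo"
Word 2: "two"
Comparing from end:
  Pos -1: 'o' == 'o'
  Pos -2: 't' != 'w' (stop)
LCS = "o" (length 1)


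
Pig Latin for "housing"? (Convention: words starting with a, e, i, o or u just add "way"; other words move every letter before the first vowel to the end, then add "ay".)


Word: "housing"
Starts with consonant(s) → move to end, add 'ay'
Consonant cluster: "h"
Pig Latin = "ousinghay"


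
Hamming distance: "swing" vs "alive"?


Comparing character by character (same length = 5):
  Pos 0: 's' vs 'a' !=
  Pos 1: 'w' vs 'l' !=
  Pos 2: 'i' vs 'i' =
  Pos 3: 'n' vs 'v' !=
  Pos 4: 'g' vs 'e' !=
Hamming distance = 4


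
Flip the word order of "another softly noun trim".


Original: "another softly noun trim"
Words (1..n): another | softly | noun | trim
Reversed (n..1): trim | noun | softly | another
Result = "trim noun softly another"


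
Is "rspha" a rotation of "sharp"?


Word: "sharp", Candidate: "rspha"
Method: check if candidate is substring of word+word
"sharpsharp" contains "rspha"? No
Is rotation = No


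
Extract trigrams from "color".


Word: "color" (length 5)
Number of trigrams = 5 - 3 + 1 = 3
  Position 0: "col"
  Position 1: "olo"
  Position 2: "lor"
Trigrams = "col", "olo", "lor"


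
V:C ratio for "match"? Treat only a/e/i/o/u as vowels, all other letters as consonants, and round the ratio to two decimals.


Word: "match"
Vowels (a,e,i,o,u): 1
Consonants: 4
Ratio = 1/4
= 0.25


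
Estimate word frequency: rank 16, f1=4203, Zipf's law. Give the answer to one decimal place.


Zipf's law: f(r) = f(1) / r
f(1) = 4203
f(16) = 4203 / 16
= 262.7 occurrences


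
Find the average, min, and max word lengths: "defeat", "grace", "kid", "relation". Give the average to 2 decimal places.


Lengths: "defeat"=6, "grace"=5, "kid"=3, "relation"=8
Sum = 22, Count = 4
Average = 22/4 = 5.50
= avg=5.50, min=3, max=8


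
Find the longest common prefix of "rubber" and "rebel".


Word 1: "rubber"
Word 2: "rebel"
Comparing from start:
  Pos 0: 'r' == 'r'
  Pos 1: 'u' != 'e' (stop)
LCP = "r" (length 1)


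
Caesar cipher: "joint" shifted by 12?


Word: "joint"
Shift: 12
Each letter → (letter + shift) mod 26:
  'j' (9) + 12 = 21 → 'v'
  'o' (14) + 12 = 0 → 'a'
  'i' (8) + 12 = 20 → 'u'
  'n' (13) + 12 = 25 → 'z'
  't' (19) + 12 = 5 → 'f'
Result = "vauzf"


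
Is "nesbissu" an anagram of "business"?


Word 1: "business" → sorted: beinsssu
Word 2: "nesbissu" → sorted: beinsssu
Same letters? beinsssu == beinsssu
Anagram = Yes


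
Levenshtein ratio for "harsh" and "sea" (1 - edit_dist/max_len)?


Word 1: "harsh" (length 5)
Word 2: "sea" (length 3)
One optimal edit sequence:
  1. delete 'h'  (+1)
  2. delete 'a'  (+1)
  3. substitute 'r' -> 's'  (+1)
  4. substitute 's' -> 'e'  (+1)
  5. substitute 'h' -> 'a'  (+1)
Edit distance = 5
Max length = max(5, 3) = 5
Similarity = 1 - 5/5
= 0.0000


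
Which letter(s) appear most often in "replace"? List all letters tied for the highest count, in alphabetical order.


Word: "replace"
Letter counts:
  'a': 1
  'c': 1
  'e': 2
  'l': 1
  'p': 1
  'r': 1
Maximum count = 2
Most frequent = 'e' (2 times each)


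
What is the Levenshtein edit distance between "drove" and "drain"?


Word 1: "drove" (length 5)
Word 2: "drain" (length 5)
One optimal edit sequence (insert/delete/substitute each cost 1):
  1. keep 'd'
  2. keep 'r'
  3. substitute 'o' -> 'a'  (+1)
  4. substitute 'v' -> 'i'  (+1)
  5. substitute 'e' -> 'n'  (+1)
Total edit operations: 3
Edit distance = 3


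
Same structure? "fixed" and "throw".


Pattern of "fixed": [0, 1, 2, 3, 4]
Pattern of "throw": [0, 1, 2, 3, 4]
Patterns match
Same pattern = Yes


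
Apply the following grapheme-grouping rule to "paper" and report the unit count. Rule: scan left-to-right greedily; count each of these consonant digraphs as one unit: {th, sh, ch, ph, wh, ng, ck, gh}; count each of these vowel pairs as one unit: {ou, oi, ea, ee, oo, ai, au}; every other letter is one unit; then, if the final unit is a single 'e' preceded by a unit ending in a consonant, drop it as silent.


Word: "paper" (5 letters)
Left-to-right scan:
  (1) 'p' (letter)
  (2) 'a' (letter)
  (3) 'p' (letter)
  (4) 'e' (letter)
  (5) 'r' (letter)
Units from scan: 5
Sound units = 5 units


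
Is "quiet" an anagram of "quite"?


Word 1: "quite" → sorted: eiqtu
Word 2: "quiet" → sorted: eiqtu
Same letters? eiqtu == eiqtu
Anagram = Yes


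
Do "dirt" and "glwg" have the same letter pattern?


Pattern of "dirt": [0, 1, 2, 3]
Pattern of "glwg": [0, 1, 2, 0]
Patterns do not match
Same pattern = No


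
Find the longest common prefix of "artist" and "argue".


Word 1: "artist"
Word 2: "argue"
Comparing from start:
  Pos 0: 'a' == 'a'
  Pos 1: 'r' == 'r'
  Pos 2: 't' != 'g' (stop)
LCP = "ar" (length 2)


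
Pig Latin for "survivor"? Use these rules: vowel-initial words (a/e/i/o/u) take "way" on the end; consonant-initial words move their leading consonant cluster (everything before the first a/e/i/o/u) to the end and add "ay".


Word: "survivor"
Starts with consonant(s) → move to end, add 'ay'
Consonant cluster: "s"
Pig Latin = "urvivorsay"


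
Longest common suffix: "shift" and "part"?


Word 1: "shift"
Word 2: "part"
Comparing from end:
  Pos -1: 't' == 't'
  Pos -2: 'f' != 'r' (stop)
LCS = "t" (length 1)


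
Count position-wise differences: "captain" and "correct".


Comparing character by character (same length = 7):
  Pos 0: 'c' vs 'c' =
  Pos 1: 'a' vs 'o' !=
  Pos 2: 'p' vs 'r' !=
  Pos 3: 't' vs 'r' !=
  Pos 4: 'a' vs 'e' !=
  Pos 5: 'i' vs 'c' !=
  Pos 6: 'n' vs 't' !=
Hamming distance = 6


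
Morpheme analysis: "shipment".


Word: "shipment"
Morphemes: ship / -ment
Each morpheme carries meaning
= 2 morphemes


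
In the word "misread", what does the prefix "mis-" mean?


Prefix: mis-
Example: misread = mis- + read
Meaning = wrongly


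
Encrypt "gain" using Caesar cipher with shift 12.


Word: "gain"
Shift: 12
Each letter → (letter + shift) mod 26:
  'g' (6) + 12 = 18 → 's'
  'a' (0) + 12 = 12 → 'm'
  'i' (8) + 12 = 20 → 'u'
  'n' (13) + 12 = 25 → 'z'
Result = "smuz"


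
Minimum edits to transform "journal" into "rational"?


Word 1: "journal" (length 7)
Word 2: "rational" (length 8)
One optimal edit sequence (insert/delete/substitute each cost 1):
  1. insert 'r'  (+1)
  2. substitute 'j' -> 'a'  (+1)
  3. substitute 'o' -> 't'  (+1)
  4. substitute 'u' -> 'i'  (+1)
  5. substitute 'r' -> 'o'  (+1)
  6. keep 'n'
  7. keep 'a'
  8. keep 'l'
Total edit operations: 5
Edit distance = 5


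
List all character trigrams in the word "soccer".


Word: "soccer" (length 6)
Number of trigrams = 6 - 3 + 1 = 4
  Position 0: "soc"
  Position 1: "occ"
  Position 2: "cce"
  Position 3: "cer"
Trigrams = "soc", "occ", "cce", "cer"


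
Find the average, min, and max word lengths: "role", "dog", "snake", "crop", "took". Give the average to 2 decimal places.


Lengths: "role"=4, "dog"=3, "snake"=5, "crop"=4, "took"=4
Sum = 20, Count = 5
Average = 20/5 = 4.00
= avg=4.00, min=3, max=5


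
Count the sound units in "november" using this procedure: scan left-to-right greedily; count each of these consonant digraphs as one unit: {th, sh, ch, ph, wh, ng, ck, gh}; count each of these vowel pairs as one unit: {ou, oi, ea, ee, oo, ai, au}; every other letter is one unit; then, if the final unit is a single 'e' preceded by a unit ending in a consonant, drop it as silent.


Word: "november" (8 letters)
Left-to-right scan:
  1. 'n' (letter)
  2. 'o' (letter)
  3. 'v' (letter)
  4. 'e' (letter)
  5. 'm' (letter)
  6. 'b' (letter)
  7. 'e' (letter)
  8. 'r' (letter)
Units from scan: 8
Sound units = 8 units


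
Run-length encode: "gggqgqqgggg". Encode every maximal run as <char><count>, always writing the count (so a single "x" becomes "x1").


String: "gggqgqqgggg"
Scanning for consecutive runs:
  'g' x 3
  'q' x 1
  'g' x 1
  'q' x 2
  'g' x 4
RLE = "g3q1g1q2g4"


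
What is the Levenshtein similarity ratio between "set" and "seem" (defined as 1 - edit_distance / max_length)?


Word 1: "set" (length 3)
Word 2: "seem" (length 4)
One optimal edit sequence:
  1. keep 's'
  2. insert 'e'  (+1)
  3. keep 'e'
  4. substitute 't' -> 'm'  (+1)
Edit distance = 2
Max length = max(3, 4) = 4
Similarity = 1 - 2/4
= 0.5000


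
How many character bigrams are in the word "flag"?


Word: "flag" (length 4)
Number of 2-grams = length - 2 + 1 = 4 - 2 + 1
= 3


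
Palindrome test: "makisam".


Word: "makisam"
Reversed: "masikam"
Forward == Backward? makisam != masikam
Palindrome = No


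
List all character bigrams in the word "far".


Word: "far" (length 3)
Number of bigrams = 3 - 2 + 1 = 2
  Position 0: "fa"
  Position 1: "ar"
Bigrams = "fa", "ar"


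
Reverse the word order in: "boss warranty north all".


Original: "boss warranty north all"
Words (1..n): boss | warranty | north | all
Reversed (n..1): all | north | warranty | boss
Result = "all north warranty boss"


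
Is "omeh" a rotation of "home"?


Word: "home", Candidate: "omeh"
Method: check if candidate is substring of word+word
"homehome" contains "omeh"? Yes
Is rotation = Yes


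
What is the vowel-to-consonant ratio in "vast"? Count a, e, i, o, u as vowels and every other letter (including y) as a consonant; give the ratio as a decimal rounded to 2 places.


Word: "vast"
Vowels (a,e,i,o,u): 1
Consonants: 3
Ratio = 1/3
= 0.33


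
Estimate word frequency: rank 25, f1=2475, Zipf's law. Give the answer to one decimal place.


Zipf's law: f(r) = f(1) / r
f(1) = 2475
f(25) = 2475 / 25
= 99.0 occurrences


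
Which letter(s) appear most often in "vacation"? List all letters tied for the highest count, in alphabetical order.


Word: "vacation"
Letter counts:
  'a': 2
  'c': 1
  'i': 1
  'n': 1
  'o': 1
  't': 1
  'v': 1
Maximum count = 2
Most frequent = 'a' (2 times each)


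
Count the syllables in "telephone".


Word: "telephone"
Syllable breakdown: tel | e | phone
Counting: 3 parts
= 3 syllables


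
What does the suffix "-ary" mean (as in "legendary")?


Suffix: -ary
As in: legendary -> legend + -ary
Meaning = relating to


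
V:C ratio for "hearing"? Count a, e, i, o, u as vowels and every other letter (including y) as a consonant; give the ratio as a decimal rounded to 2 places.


Word: "hearing"
Vowels (a,e,i,o,u): 3
Consonants: 4
Ratio = 3/4
= 0.75


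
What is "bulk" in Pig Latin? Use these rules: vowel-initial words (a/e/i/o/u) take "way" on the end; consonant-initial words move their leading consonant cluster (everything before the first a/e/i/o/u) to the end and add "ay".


Word: "bulk"
Starts with consonant(s) → move to end, add 'ay'
Consonant cluster: "b"
Pig Latin = "ulkbay"


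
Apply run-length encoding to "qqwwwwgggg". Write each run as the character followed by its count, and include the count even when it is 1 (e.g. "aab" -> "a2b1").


String: "qqwwwwgggg"
Scanning for consecutive runs:
  'q' x 2
  'w' x 4
  'g' x 4
RLE = "q2w4g4"


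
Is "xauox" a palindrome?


Word: "xauox"
Reversed: "xouax"
Forward == Backward? xauox != xouax
Palindrome = No


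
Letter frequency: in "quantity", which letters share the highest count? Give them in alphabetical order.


Word: "quantity"
Letter counts:
  'a': 1
  'i': 1
  'n': 1
  'q': 1
  't': 2
  'u': 1
  'y': 1
Maximum count = 2
Most frequent = 't' (2 times each)


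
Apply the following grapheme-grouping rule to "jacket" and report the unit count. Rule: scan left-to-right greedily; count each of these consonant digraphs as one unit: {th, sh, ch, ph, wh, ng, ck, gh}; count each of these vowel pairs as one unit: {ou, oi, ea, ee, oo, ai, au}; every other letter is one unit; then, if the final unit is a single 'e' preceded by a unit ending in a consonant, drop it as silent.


Word: "jacket" (6 letters)
Left-to-right scan:
  [1] 'j' (letter)
  [2] 'a' (letter)
  [3] 'ck' (digraph)
  [4] 'e' (letter)
  [5] 't' (letter)
Units from scan: 5
Sound units = 5 units


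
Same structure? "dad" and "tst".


Pattern of "dad": [0, 1, 0]
Pattern of "tst": [0, 1, 0]
Patterns match
Same pattern = Yes


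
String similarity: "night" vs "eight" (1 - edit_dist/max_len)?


Word 1: "night" (length 5)
Word 2: "eight" (length 5)
One optimal edit sequence:
  1. substitute 'n' -> 'e'  (+1)
  2. keep 'i'
  3. keep 'g'
  4. keep 'h'
  5. keep 't'
Edit distance = 1
Max length = max(5, 5) = 5
Similarity = 1 - 1/5
= 0.8000


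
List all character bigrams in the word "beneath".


Word: "beneath" (length 7)
Number of bigrams = 7 - 2 + 1 = 6
  Position 0: "be"
  Position 1: "en"
  Position 2: "ne"
  Position 3: "ea"
  Position 4: "at"
  Position 5: "th"
Bigrams = "be", "en", "ne", "ea", "at", "th"


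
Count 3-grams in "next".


Word: "next" (length 4)
Number of 3-grams = length - 3 + 1 = 4 - 3 + 1
= 2


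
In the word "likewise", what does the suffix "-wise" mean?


Suffix: -wise
Example: likewise (like + -wise)
Meaning = in the manner of


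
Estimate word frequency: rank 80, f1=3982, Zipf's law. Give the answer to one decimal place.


Zipf's law: f(r) = f(1) / r
f(1) = 3982
f(80) = 3982 / 80
= 49.8 occurrences


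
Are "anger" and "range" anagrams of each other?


Word 1: "anger" → sorted: aegnr
Word 2: "range" → sorted: aegnr
Same letters? aegnr == aegnr
Anagram = Yes


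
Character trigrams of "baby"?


Word: "baby" (length 4)
Number of trigrams = 4 - 3 + 1 = 2
  Position 0: "bab"
  Position 1: "aby"
Trigrams = "bab", "aby"


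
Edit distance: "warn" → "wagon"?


Word 1: "warn" (length 4)
Word 2: "wagon" (length 5)
One optimal edit sequence (insert/delete/substitute each cost 1):
  1. keep 'w'
  2. keep 'a'
  3. insert 'g'  (+1)
  4. substitute 'r' -> 'o'  (+1)
  5. keep 'n'
Total edit operations: 2
Edit distance = 2


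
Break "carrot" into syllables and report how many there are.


Word: "carrot"
Syllable breakdown: car / rot
Counting: 2 parts
= 2 syllables


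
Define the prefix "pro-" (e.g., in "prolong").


Prefix: pro-
As in: prolong -> pro- + long
Meaning = forward / in favor of


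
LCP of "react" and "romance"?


Word 1: "react"
Word 2: "romance"
Comparing from start:
  Pos 0: 'r' == 'r'
  Pos 1: 'e' != 'o' (stop)
LCP = "r" (length 1)


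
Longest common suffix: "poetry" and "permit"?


Word 1: "poetry"
Word 2: "permit"
Comparing from end:
  Pos -1: 'y' != 't' (stop)
LCS = "" (length 0)


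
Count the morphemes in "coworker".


Word: "coworker"
Morphemes: co- | work | -er
Each morpheme carries meaning
= 3 morphemes


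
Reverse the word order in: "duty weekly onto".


Original: "duty weekly onto"
Words (1..n): duty | weekly | onto
Reversed (n..1): onto | weekly | duty
Result = "onto weekly duty"


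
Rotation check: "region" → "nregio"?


Word: "region", Candidate: "nregio"
Method: check if candidate is substring of word+word
"regionregion" contains "nregio"? Yes
Is rotation = Yes


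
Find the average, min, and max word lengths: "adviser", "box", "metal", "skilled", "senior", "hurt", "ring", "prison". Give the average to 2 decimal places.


Lengths: "adviser"=7, "box"=3, "metal"=5, "skilled"=7, "senior"=6, "hurt"=4, "ring"=4, "prison"=6
Sum = 42, Count = 8
Average = 42/8 = 5.25
= avg=5.25, min=3, max=7


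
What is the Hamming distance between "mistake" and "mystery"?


Comparing character by character (same length = 7):
  Pos 0: 'm' vs 'm' =
  Pos 1: 'i' vs 'y' !=
  Pos 2: 's' vs 's' =
  Pos 3: 't' vs 't' =
  Pos 4: 'a' vs 'e' !=
  Pos 5: 'k' vs 'r' !=
  Pos 6: 'e' vs 'y' !=
Hamming distance = 4


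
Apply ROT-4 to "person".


Word: "person"
Shift: 4
Each letter → (letter + shift) mod 26:
  'p' (15) + 4 = 19 → 't'
  'e' (4) + 4 = 8 → 'i'
  'r' (17) + 4 = 21 → 'v'
  's' (18) + 4 = 22 → 'w'
  'o' (14) + 4 = 18 → 's'
  'n' (13) + 4 = 17 → 'r'
Result = "tivwsr"


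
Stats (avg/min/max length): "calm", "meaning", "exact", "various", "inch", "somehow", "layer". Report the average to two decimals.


Lengths: "calm"=4, "meaning"=7, "exact"=5, "various"=7, "inch"=4, "somehow"=7, "layer"=5
Sum = 39, Count = 7
Average = 39/7 = 5.57
= avg=5.57, min=4, max=7


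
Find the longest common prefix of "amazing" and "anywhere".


Word 1: "amazing"
Word 2: "anywhere"
Comparing from start:
  Pos 0: 'a' == 'a'
  Pos 1: 'm' != 'n' (stop)
LCP = "a" (length 1)


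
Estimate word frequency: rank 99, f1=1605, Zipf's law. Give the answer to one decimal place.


Zipf's law: f(r) = f(1) / r
f(1) = 1605
f(99) = 1605 / 99
= 16.2 occurrences


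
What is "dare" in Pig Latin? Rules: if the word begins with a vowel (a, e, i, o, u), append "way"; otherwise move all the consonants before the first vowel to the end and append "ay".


Word: "dare"
Starts with consonant(s) → move to end, add 'ay'
Consonant cluster: "d"
Pig Latin = "areday"


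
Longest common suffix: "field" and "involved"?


Word 1: "field"
Word 2: "involved"
Comparing from end:
  Pos -1: 'd' == 'd'
  Pos -2: 'l' != 'e' (stop)
LCS = "d" (length 1)


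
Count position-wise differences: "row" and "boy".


Comparing character by character (same length = 3):
  Pos 0: 'r' vs 'b' !=
  Pos 1: 'o' vs 'o' =
  Pos 2: 'w' vs 'y' !=
Hamming distance = 2


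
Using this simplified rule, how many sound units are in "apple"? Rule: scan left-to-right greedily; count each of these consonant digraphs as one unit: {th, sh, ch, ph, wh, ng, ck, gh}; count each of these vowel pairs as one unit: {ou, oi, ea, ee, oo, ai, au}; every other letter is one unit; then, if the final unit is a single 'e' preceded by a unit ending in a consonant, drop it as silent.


Word: "apple" (5 letters)
Left-to-right scan:
  1. 'a' (letter)
  2. 'p' (letter)
  3. 'p' (letter)
  4. 'l' (letter)
  5. 'e' (letter)
Units from scan: 5
Final unit is 'e' after a consonant -> drop as silent (-1)
Sound units = 4 units


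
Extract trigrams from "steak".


Word: "steak" (length 5)
Number of trigrams = 5 - 3 + 1 = 3
  Position 0: "ste"
  Position 1: "tea"
  Position 2: "eak"
Trigrams = "ste", "tea", "eak"


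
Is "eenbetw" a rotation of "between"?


Word: "between", Candidate: "eenbetw"
Method: check if candidate is substring of word+word
"betweenbetween" contains "eenbetw"? Yes
Is rotation = Yes


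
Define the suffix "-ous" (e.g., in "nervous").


Suffix: -ous
Example: nervous (nerve + -ous, with a spelling change)
Meaning = having quality of


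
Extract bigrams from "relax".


Word: "relax" (length 5)
Number of bigrams = 5 - 2 + 1 = 4
  Position 0: "re"
  Position 1: "el"
  Position 2: "la"
  Position 3: "ax"
Bigrams = "re", "el", "la", "ax"


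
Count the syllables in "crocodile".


Word: "crocodile"
Syllable breakdown: croc · o · dile
Counting: 3 parts
= 3 syllables


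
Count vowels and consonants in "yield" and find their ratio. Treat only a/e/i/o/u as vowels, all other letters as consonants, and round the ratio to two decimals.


Word: "yield"
Vowels (a,e,i,o,u): 2
Consonants: 3
Ratio = 2/3
= 0.67


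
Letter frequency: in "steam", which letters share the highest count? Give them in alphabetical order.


Word: "steam"
Letter counts:
  'a': 1
  'e': 1
  'm': 1
  's': 1
  't': 1
Maximum count = 1
Most frequent = 'a', 'e', 'm', 's', 't' (1 time each)


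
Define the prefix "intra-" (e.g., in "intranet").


Prefix: intra-
As in: intranet -> intra- + net
Meaning = within


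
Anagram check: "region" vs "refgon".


Word 1: "region" → sorted: eginor
Word 2: "refgon" → sorted: efgnor
Same letters? eginor != efgnor
Anagram = No


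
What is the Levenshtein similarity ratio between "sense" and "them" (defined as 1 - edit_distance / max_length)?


Word 1: "sense" (length 5)
Word 2: "them" (length 4)
One optimal edit sequence:
  1. delete 's'  (+1)
  2. substitute 'e' -> 't'  (+1)
  3. substitute 'n' -> 'h'  (+1)
  4. substitute 's' -> 'e'  (+1)
  5. substitute 'e' -> 'm'  (+1)
Edit distance = 5
Max length = max(5, 4) = 5
Similarity = 1 - 5/5
= 0.0000


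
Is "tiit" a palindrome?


Word: "tiit"
Reversed: "tiit"
Forward == Backward? tiit == tiit
Palindrome = Yes


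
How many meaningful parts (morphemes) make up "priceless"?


Word: "priceless"
Morphemes: price / -less
Each morpheme carries meaning
= 2 morphemes


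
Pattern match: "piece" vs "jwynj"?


Pattern of "piece": [0, 1, 2, 3, 2]
Pattern of "jwynj": [0, 1, 2, 3, 0]
Patterns do not match
Same pattern = No


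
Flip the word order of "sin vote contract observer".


Original: "sin vote contract observer"
Words (1..n): sin | vote | contract | observer
Reversed (n..1): observer | contract | vote | sin
Result = "observer contract vote sin"


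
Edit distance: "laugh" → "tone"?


Word 1: "laugh" (length 5)
Word 2: "tone" (length 4)
One optimal edit sequence (insert/delete/substitute each cost 1):
  1. delete 'l'  (+1)
  2. substitute 'a' -> 't'  (+1)
  3. substitute 'u' -> 'o'  (+1)
  4. substitute 'g' -> 'n'  (+1)
  5. substitute 'h' -> 'e'  (+1)
Total edit operations: 5
Edit distance = 5


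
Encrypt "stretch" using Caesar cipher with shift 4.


Word: "stretch"
Shift: 4
Each letter → (letter + shift) mod 26:
  's' (18) + 4 = 22 → 'w'
  't' (19) + 4 = 23 → 'x'
  'r' (17) + 4 = 21 → 'v'
  'e' (4) + 4 = 8 → 'i'
  't' (19) + 4 = 23 → 'x'
  'c' (2) + 4 = 6 → 'g'
  'h' (7) + 4 = 11 → 'l'
Result = "wxvixgl"


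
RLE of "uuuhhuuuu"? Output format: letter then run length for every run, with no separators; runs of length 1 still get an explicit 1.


String: "uuuhhuuuu"
Scanning for consecutive runs:
  'u' x 3
  'h' x 2
  'u' x 4
RLE = "u3h2u4"


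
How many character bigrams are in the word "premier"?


Word: "premier" (length 7)
Number of 2-grams = length - 2 + 1 = 7 - 2 + 1
= 6


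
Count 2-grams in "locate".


Word: "locate" (length 6)
Number of 2-grams = length - 2 + 1 = 6 - 2 + 1
= 5


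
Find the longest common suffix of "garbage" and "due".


Word 1: "garbage"
Word 2: "due"
Comparing from end:
  Pos -1: 'e' == 'e'
  Pos -2: 'g' != 'u' (stop)
LCS = "e" (length 1)


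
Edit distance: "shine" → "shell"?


Word 1: "shine" (length 5)
Word 2: "shell" (length 5)
One optimal edit sequence (insert/delete/substitute each cost 1):
  1. keep 's'
  2. keep 'h'
  3. substitute 'i' -> 'e'  (+1)
  4. substitute 'n' -> 'l'  (+1)
  5. substitute 'e' -> 'l'  (+1)
Total edit operations: 3
Edit distance = 3


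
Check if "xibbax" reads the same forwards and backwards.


Word: "xibbax"
Reversed: "xabbix"
Forward == Backward? xibbax != xabbix
Palindrome = No


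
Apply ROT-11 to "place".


Word: "place"
Shift: 11
Each letter → (letter + shift) mod 26:
  'p' (15) + 11 = 0 → 'a'
  'l' (11) + 11 = 22 → 'w'
  'a' (0) + 11 = 11 → 'l'
  'c' (2) + 11 = 13 → 'n'
  'e' (4) + 11 = 15 → 'p'
Result = "awlnp"


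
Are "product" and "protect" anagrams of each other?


Word 1: "product" → sorted: cdoprtu
Word 2: "protect" → sorted: ceoprtt
Same letters? cdoprtu != ceoprtt
Anagram = No


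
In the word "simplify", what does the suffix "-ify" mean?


Suffix: -ify
As in: simplify -> simple + -ify, with a spelling change
Meaning = to make


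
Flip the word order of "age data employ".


Original: "age data employ"
Words (1..n): age | data | employ
Reversed (n..1): employ | data | age
Result = "employ data age"


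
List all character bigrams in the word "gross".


Word: "gross" (length 5)
Number of bigrams = 5 - 2 + 1 = 4
  Position 0: "gr"
  Position 1: "ro"
  Position 2: "os"
  Position 3: "ss"
Bigrams = "gr", "ro", "os", "ss"


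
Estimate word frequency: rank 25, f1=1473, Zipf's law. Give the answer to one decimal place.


Zipf's law: f(r) = f(1) / r
f(1) = 1473
f(25) = 1473 / 25
= 58.9 occurrences


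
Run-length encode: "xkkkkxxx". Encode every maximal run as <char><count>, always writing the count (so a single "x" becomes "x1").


String: "xkkkkxxx"
Scanning for consecutive runs:
  'x' x 1
  'k' x 4
  'x' x 3
RLE = "x1k4x3"


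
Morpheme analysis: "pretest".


Word: "pretest"
Morphemes: pre- / test
Each morpheme carries meaning
= 2 morphemes


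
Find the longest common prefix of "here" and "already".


Word 1: "here"
Word 2: "already"
Comparing from start:
  Pos 0: 'h' != 'a' (stop)
LCP = "" (length 0)


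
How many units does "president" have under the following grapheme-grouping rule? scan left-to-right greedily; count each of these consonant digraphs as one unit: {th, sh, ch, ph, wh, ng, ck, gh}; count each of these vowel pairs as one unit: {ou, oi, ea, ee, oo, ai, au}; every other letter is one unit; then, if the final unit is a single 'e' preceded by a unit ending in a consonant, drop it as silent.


Word: "president" (9 letters)
Left-to-right scan:
  (1) 'p' (letter)
  (2) 'r' (letter)
  (3) 'e' (letter)
  (4) 's' (letter)
  (5) 'i' (letter)
  (6) 'd' (letter)
  (7) 'e' (letter)
  (8) 'n' (letter)
  (9) 't' (letter)
Units from scan: 9
Sound units = 9 units


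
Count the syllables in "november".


Word: "november"
Syllable breakdown: no | vem | ber
Counting: 3 parts
= 3 syllables


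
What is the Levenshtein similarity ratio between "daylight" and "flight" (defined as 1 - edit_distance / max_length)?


Word 1: "daylight" (length 8)
Word 2: "flight" (length 6)
One optimal edit sequence:
  1. delete 'd'  (+1)
  2. delete 'a'  (+1)
  3. substitute 'y' -> 'f'  (+1)
  4. keep 'l'
  5. keep 'i'
  6. keep 'g'
  7. keep 'h'
  8. keep 't'
Edit distance = 3
Max length = max(8, 6) = 8
Similarity = 1 - 3/8
= 0.6250


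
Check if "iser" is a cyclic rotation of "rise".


Word: "rise", Candidate: "iser"
Method: check if candidate is substring of word+word
"riserise" contains "iser"? Yes
Is rotation = Yes


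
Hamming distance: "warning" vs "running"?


Comparing character by character (same length = 7):
  Pos 0: 'w' vs 'r' !=
  Pos 1: 'a' vs 'u' !=
  Pos 2: 'r' vs 'n' !=
  Pos 3: 'n' vs 'n' =
  Pos 4: 'i' vs 'i' =
  Pos 5: 'n' vs 'n' =
  Pos 6: 'g' vs 'g' =
Hamming distance = 3


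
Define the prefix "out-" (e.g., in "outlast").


Prefix: out-
Example: outlast (out- + last)
Meaning = surpass


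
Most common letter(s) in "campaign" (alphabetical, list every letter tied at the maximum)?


Word: "campaign"
Letter counts:
  'a': 2
  'c': 1
  'g': 1
  'i': 1
  'm': 1
  'n': 1
  'p': 1
Maximum count = 2
Most frequent = 'a' (2 times each)


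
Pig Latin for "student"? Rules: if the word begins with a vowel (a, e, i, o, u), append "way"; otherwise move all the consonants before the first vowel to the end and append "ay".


Word: "student"
Starts with consonant(s) → move to end, add 'ay'
Consonant cluster: "st"
Pig Latin = "udentstay"


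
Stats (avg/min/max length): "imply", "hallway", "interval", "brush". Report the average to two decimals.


Lengths: "imply"=5, "hallway"=7, "interval"=8, "brush"=5
Sum = 25, Count = 4
Average = 25/4 = 6.25
= avg=6.25, min=5, max=8


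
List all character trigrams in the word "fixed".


Word: "fixed" (length 5)
Number of trigrams = 5 - 3 + 1 = 3
  Position 0: "fix"
  Position 1: "ixe"
  Position 2: "xed"
Trigrams = "fix", "ixe", "xed"


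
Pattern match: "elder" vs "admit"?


Pattern of "elder": [0, 1, 2, 0, 3]
Pattern of "admit": [0, 1, 2, 3, 4]
Patterns do not match
Same pattern = No


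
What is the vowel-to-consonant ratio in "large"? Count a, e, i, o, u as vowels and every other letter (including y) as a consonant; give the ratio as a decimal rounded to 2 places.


Word: "large"
Vowels (a,e,i,o,u): 2
Consonants: 3
Ratio = 2/3
= 0.67


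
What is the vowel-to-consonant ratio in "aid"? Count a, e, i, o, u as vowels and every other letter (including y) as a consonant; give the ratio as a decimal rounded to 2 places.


Word: "aid"
Vowels (a,e,i,o,u): 2
Consonants: 1
Ratio = 2/1
= 2.00


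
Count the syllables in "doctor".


Word: "doctor"
Syllable breakdown: doc · tor
Counting: 2 parts
= 2 syllables


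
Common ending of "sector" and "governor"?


Word 1: "sector"
Word 2: "governor"
Comparing from end:
  Pos -1: 'r' == 'r'
  Pos -2: 'o' == 'o'
  Pos -3: 't' != 'n' (stop)
LCS = "or" (length 2)


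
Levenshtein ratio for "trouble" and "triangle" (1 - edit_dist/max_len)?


Word 1: "trouble" (length 7)
Word 2: "triangle" (length 8)
One optimal edit sequence:
  1. keep 't'
  2. keep 'r'
  3. insert 'i'  (+1)
  4. substitute 'o' -> 'a'  (+1)
  5. substitute 'u' -> 'n'  (+1)
  6. substitute 'b' -> 'g'  (+1)
  7. keep 'l'
  8. keep 'e'
Edit distance = 4
Max length = max(7, 8) = 8
Similarity = 1 - 4/8
= 0.5000


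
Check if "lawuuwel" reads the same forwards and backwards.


Word: "lawuuwel"
Reversed: "lewuuwal"
Forward == Backward? lawuuwel != lewuuwal
Palindrome = No


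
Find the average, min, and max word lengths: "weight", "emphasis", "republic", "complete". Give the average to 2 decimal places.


Lengths: "weight"=6, "emphasis"=8, "republic"=8, "complete"=8
Sum = 30, Count = 4
Average = 30/4 = 7.50
= avg=7.50, min=6, max=8


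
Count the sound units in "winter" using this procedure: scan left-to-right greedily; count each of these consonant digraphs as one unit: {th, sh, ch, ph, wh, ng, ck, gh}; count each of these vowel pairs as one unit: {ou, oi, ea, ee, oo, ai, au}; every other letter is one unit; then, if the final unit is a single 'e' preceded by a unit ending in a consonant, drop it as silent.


Word: "winter" (6 letters)
Left-to-right scan:
  1. 'w' (letter)
  2. 'i' (letter)
  3. 'n' (letter)
  4. 't' (letter)
  5. 'e' (letter)
  6. 'r' (letter)
Units from scan: 6
Sound units = 6 units


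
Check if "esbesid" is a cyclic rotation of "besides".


Word: "besides", Candidate: "esbesid"
Method: check if candidate is substring of word+word
"besidesbesides" contains "esbesid"? Yes
Is rotation = Yes


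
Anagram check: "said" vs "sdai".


Word 1: "said" → sorted: adis
Word 2: "sdai" → sorted: adis
Same letters? adis == adis
Anagram = Yes


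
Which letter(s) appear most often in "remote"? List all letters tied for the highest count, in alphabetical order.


Word: "remote"
Letter counts:
  'e': 2
  'm': 1
  'o': 1
  'r': 1
  't': 1
Maximum count = 2
Most frequent = 'e' (2 times each)


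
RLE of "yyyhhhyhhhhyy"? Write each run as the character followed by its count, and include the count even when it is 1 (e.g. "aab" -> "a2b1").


String: "yyyhhhyhhhhyy"
Scanning for consecutive runs:
  'y' x 3
  'h' x 3
  'y' x 1
  'h' x 4
  'y' x 2
RLE = "y3h3y1h4y2"


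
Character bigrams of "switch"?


Word: "switch" (length 6)
Number of bigrams = 6 - 2 + 1 = 5
  Position 0: "sw"
  Position 1: "wi"
  Position 2: "it"
  Position 3: "tc"
  Position 4: "ch"
Bigrams = "sw", "wi", "it", "tc", "ch"


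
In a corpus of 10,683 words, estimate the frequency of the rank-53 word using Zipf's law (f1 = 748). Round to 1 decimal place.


Zipf's law: f(r) = f(1) / r
f(1) = 748
f(53) = 748 / 53
= 14.1 occurrences


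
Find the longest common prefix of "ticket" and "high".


Word 1: "ticket"
Word 2: "high"
Comparing from start:
  Pos 0: 't' != 'h' (stop)
LCP = "" (length 0)


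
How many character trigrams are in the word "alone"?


Word: "alone" (length 5)
Number of 3-grams = length - 3 + 1 = 5 - 3 + 1
= 3


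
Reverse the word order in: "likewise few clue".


Original: "likewise few clue"
Words (1..n): likewise | few | clue
Reversed (n..1): clue | few | likewise
Result = "clue few likewise"


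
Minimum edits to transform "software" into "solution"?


Word 1: "software" (length 8)
Word 2: "solution" (length 8)
One optimal edit sequence (insert/delete/substitute each cost 1):
  1. keep 's'
  2. keep 'o'
  3. substitute 'f' -> 'l'  (+1)
  4. substitute 't' -> 'u'  (+1)
  5. substitute 'w' -> 't'  (+1)
  6. substitute 'a' -> 'i'  (+1)
  7. substitute 'r' -> 'o'  (+1)
  8. substitute 'e' -> 'n'  (+1)
Total edit operations: 6
Edit distance = 6


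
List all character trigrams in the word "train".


Word: "train" (length 5)
Number of trigrams = 5 - 3 + 1 = 3
  Position 0: "tra"
  Position 1: "rai"
  Position 2: "ain"
Trigrams = "tra", "rai", "ain"


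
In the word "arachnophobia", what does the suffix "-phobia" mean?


Suffix: -phobia
Example: arachnophobia (arachno- + -phobia)
Meaning = fear of


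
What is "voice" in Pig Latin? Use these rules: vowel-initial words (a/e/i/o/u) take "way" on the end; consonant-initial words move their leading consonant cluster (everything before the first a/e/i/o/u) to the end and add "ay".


Word: "voice"
Starts with consonant(s) → move to end, add 'ay'
Consonant cluster: "v"
Pig Latin = "oicevay"


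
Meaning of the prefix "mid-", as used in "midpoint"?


Prefix: mid-
As in: midpoint -> mid- + point
Meaning = middle


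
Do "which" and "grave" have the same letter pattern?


Pattern of "which": [0, 1, 2, 3, 1]
Pattern of "grave": [0, 1, 2, 3, 4]
Patterns do not match
Same pattern = No


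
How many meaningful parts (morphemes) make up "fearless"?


Word: "fearless"
Morphemes: fear / -less
Each morpheme carries meaning
= 2 morphemes


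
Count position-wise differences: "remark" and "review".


Comparing character by character (same length = 6):
  Pos 0: 'r' vs 'r' =
  Pos 1: 'e' vs 'e' =
  Pos 2: 'm' vs 'v' !=
  Pos 3: 'a' vs 'i' !=
  Pos 4: 'r' vs 'e' !=
  Pos 5: 'k' vs 'w' !=
Hamming distance = 4


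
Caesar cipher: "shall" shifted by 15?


Word: "shall"
Shift: 15
Each letter → (letter + shift) mod 26:
  's' (18) + 15 = 7 → 'h'
  'h' (7) + 15 = 22 → 'w'
  'a' (0) + 15 = 15 → 'p'
  'l' (11) + 15 = 0 → 'a'
  'l' (11) + 15 = 0 → 'a'
Result = "hwpaa"


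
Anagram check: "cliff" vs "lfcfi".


Word 1: "cliff" → sorted: cffil
Word 2: "lfcfi" → sorted: cffil
Same letters? cffil == cffil
Anagram = Yes


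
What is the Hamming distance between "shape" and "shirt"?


Comparing character by character (same length = 5):
  Pos 0: 's' vs 's' =
  Pos 1: 'h' vs 'h' =
  Pos 2: 'a' vs 'i' !=
  Pos 3: 'p' vs 'r' !=
  Pos 4: 'e' vs 't' !=
Hamming distance = 3


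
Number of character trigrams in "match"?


Word: "match" (length 5)
Number of 3-grams = length - 3 + 1 = 5 - 3 + 1
= 3


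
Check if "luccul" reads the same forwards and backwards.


Word: "luccul"
Reversed: "luccul"
Forward == Backward? luccul == luccul
Palindrome = Yes


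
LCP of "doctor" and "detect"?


Word 1: "doctor"
Word 2: "detect"
Comparing from start:
  Pos 0: 'd' == 'd'
  Pos 1: 'o' != 'e' (stop)
LCP = "d" (length 1)


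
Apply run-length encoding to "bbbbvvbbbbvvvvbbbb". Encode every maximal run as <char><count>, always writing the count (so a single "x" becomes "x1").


String: "bbbbvvbbbbvvvvbbbb"
Scanning for consecutive runs:
  'b' x 4
  'v' x 2
  'b' x 4
  'v' x 4
  'b' x 4
RLE = "b4v2b4v4b4"


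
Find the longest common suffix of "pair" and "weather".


Word 1: "pair"
Word 2: "weather"
Comparing from end:
  Pos -1: 'r' == 'r'
  Pos -2: 'i' != 'e' (stop)
LCS = "r" (length 1)


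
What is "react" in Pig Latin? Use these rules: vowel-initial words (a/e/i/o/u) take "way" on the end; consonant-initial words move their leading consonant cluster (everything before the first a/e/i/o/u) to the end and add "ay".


Word: "react"
Starts with consonant(s) → move to end, add 'ay'
Consonant cluster: "r"
Pig Latin = "eactray"


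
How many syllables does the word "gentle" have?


Word: "gentle"
Syllable breakdown: gen | tle
Counting: 2 parts
= 2 syllables


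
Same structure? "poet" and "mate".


Pattern of "poet": [0, 1, 2, 3]
Pattern of "mate": [0, 1, 2, 3]
Patterns match
Same pattern = Yes


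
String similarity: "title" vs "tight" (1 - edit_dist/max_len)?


Word 1: "title" (length 5)
Word 2: "tight" (length 5)
One optimal edit sequence:
  1. keep 't'
  2. keep 'i'
  3. substitute 't' -> 'g'  (+1)
  4. substitute 'l' -> 'h'  (+1)
  5. substitute 'e' -> 't'  (+1)
Edit distance = 3
Max length = max(5, 5) = 5
Similarity = 1 - 3/5
= 0.4000


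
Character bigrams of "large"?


Word: "large" (length 5)
Number of bigrams = 5 - 2 + 1 = 4
  Position 0: "la"
  Position 1: "ar"
  Position 2: "rg"
  Position 3: "ge"
Bigrams = "la", "ar", "rg", "ge"


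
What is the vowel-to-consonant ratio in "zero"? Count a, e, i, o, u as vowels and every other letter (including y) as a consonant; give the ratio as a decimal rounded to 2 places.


Word: "zero"
Vowels (a,e,i,o,u): 2
Consonants: 2
Ratio = 2/2
= 1.00
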